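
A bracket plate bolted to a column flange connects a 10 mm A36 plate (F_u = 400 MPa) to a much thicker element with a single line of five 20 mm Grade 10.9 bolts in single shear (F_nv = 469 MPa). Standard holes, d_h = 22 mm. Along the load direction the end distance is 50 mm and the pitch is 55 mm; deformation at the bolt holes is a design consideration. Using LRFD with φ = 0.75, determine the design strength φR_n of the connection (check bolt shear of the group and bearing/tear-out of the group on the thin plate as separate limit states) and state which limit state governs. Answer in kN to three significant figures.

Bolt shear: A_b = π·20²/4 = 314.2 mm²; R_n = 469 × 314.2 × 5 × 1 / 1000 = 736.7 kN → 0.75 × 736.7 = 553 kN.
Bearing (1.2 l_c t F_u ≤ 2.4 d t F_u): upper limit = 2.4·20·10·400 / 1000 = 192 kN.
  Edge l_c = 50 − 22/2 = 39 → r_n = 187.2 kN; interior l_c = 55 − 22 = 33 → r_n = 158.4 kN.
  R_n,bearing = 1·187.2 + 4·158.4 = 820.8 kN → 0.75 × 820.8 = 616 kN.
Bolt shear governs: 553 kN.

553 kN (bolt shear governs)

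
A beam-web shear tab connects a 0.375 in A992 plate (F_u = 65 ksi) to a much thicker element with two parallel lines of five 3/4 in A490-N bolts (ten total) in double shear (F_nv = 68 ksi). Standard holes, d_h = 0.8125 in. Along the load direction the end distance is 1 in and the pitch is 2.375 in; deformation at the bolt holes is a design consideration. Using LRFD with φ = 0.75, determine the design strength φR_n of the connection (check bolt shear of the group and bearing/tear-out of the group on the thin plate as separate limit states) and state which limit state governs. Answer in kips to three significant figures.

Bolt shear: A_b = π·0.75²/4 = 0.4418 in²; R_n = 68 × 0.4418 × 10 × 2 = 600.8 kips → 0.75 × 600.8 = 451 kips.
Bearing (1.2 l_c t F_u ≤ 2.4 d t F_u): upper limit = 2.4·0.75·0.375·65 = 43.87 kips.
  Edge l_c = 1 − 0.8125/2 = 0.5938 → r_n = 17.37 kips; interior l_c = 2.375 − 0.8125 = 1.562 → r_n = 43.87 kips.
  R_n,bearing = 2·17.37 + 8·43.87 = 385.7 kips → 0.75 × 385.7 = 289 kips.
Bearing governs: 289 kips.

289 kips (bearing governs)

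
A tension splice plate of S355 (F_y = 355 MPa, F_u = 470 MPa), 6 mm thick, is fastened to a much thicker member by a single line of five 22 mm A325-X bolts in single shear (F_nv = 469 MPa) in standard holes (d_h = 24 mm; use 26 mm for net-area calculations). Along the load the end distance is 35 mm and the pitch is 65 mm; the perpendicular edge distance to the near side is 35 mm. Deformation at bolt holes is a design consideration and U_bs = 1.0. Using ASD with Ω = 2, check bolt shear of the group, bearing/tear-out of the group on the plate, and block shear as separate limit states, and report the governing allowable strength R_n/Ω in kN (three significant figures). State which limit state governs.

182 kN (block shear governs)

Bolt shear: A_b = π·22²/4 = 380.1 mm²; R_n = 469 × 380.1 × 5 × 1 / 1000 = 891.4 kN → 891.4 / 2 = 446 kN.
Bearing: edge l_c = 23, r_n = 77.83 kN; interior l_c = 41, r_n = 138.7 kN; R_n = 77.83 + 4·138.7 = 632.8 kN → 316 kN.
Block shear: A_gv = 1770, A_nv = 1068, A_nt = 132 mm²; R_n = min(0.6F_uA_nv, 0.6F_yA_gv) + U_bs·F_u·A_nt = 363.2 kN → 182 kN.
Block shear governs: 182 kN.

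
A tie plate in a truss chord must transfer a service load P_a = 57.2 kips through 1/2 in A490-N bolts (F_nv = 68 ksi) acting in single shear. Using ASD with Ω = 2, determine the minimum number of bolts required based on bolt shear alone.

9 bolts

A_b = π·0.5²/4 = 0.1963 in².
Per-bolt allowable strength R_n/Ω = 68 × 0.1963 × 1 / 2 = 6.676 kips.
n ≥ 57.2 / 6.676 = 8.568 → use 9 bolts.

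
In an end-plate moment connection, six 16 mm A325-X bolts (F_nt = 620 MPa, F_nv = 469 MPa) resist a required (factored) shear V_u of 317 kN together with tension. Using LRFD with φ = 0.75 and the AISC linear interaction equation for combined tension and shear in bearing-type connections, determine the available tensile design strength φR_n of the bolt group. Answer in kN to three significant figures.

310 kN

A_b = π·16²/4 = 201.1 mm²; f_rv = 317 × 1000 / (6 × 201.1) = 262.8 MPa.
F'_nt = 1.3 F_nt − (F_nt / φF_nv) f_rv = 1.3·620 − (620/(0.75·469))·262.8 = 342.8 MPa, capped at F_nt → F'_nt = 342.8 MPa.
R_n = F'_nt · A_b · n = 342.8 × 201.1 × 6 / 1000 = 413.6 kN.
Design strength φR_n = 0.75 × 413.6 = 310 kN.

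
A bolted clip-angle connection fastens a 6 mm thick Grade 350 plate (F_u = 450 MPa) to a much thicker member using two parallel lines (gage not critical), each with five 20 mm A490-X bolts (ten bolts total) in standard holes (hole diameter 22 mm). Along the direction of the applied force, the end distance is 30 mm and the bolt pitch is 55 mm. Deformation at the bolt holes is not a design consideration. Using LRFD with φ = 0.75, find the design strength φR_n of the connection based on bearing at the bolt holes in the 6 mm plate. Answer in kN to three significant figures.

917 kN

Per bolt r_n = 1.5 l_c t F_u ≤ 3.0 d t F_u; upper limit = 3.0 × 20 × 6 × 450 / 1000 = 162 kN.
Edge bolt: l_c = 30 − 22/2 = 19 mm → 1.5 × 19 × 6 × 450 / 1000 = 76.95 → r_n = 76.95 kN.
Interior bolts: l_c = 55 − 22 = 33 mm → 1.5 × 33 × 6 × 450 / 1000 = 133.7 → r_n = 133.7 kN.
R_n = 2 × 76.95 + 8 × 133.7 = 1223 kN.
Design strength φR_n = 0.75 × 1223 = 917 kN.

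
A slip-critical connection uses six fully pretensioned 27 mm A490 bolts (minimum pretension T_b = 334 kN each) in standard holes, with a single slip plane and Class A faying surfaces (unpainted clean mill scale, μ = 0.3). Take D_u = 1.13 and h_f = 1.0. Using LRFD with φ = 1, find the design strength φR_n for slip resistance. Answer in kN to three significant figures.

679 kN

R_n = μ · D_u · h_f · T_b · n_s · n_b = 0.3 × 1.13 × 1.0 × 334 × 1 × 6 = 679.4 kN.
Design strength φR_n = 1 × 679.4 = 679 kN.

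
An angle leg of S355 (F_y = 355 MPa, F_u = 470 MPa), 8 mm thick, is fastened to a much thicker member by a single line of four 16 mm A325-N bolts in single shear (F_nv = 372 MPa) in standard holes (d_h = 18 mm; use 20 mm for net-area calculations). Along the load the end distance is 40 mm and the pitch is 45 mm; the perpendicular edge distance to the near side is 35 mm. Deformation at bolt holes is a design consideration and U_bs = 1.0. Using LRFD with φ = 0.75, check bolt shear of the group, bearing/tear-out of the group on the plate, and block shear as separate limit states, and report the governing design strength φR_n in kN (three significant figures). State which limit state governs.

Bolt shear: A_b = π·16²/4 = 201.1 mm²; R_n = 372 × 201.1 × 4 × 1 / 1000 = 299.2 kN → 0.75 × 299.2 = 224 kN.
Bearing: edge l_c = 31, r_n = 139.9 kN; interior l_c = 27, r_n = 121.8 kN; R_n = 139.9 + 3·121.8 = 505.3 kN → 379 kN.
Block shear: A_gv = 1400, A_nv = 840, A_nt = 200 mm²; R_n = min(0.6F_uA_nv, 0.6F_yA_gv) + U_bs·F_u·A_nt = 330.9 kN → 248 kN.
Bolt shear governs: 224 kN.

224 kN (bolt shear governs)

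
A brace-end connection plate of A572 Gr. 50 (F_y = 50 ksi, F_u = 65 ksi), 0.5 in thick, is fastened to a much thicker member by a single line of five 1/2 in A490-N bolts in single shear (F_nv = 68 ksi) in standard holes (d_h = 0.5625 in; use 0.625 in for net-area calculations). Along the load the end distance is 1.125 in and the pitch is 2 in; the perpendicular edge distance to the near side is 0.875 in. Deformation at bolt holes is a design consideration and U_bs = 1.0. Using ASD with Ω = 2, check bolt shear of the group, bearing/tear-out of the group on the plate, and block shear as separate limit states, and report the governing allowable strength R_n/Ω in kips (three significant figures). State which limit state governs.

Bolt shear: A_b = π·0.5²/4 = 0.1963 in²; R_n = 68 × 0.1963 × 5 × 1 = 66.76 kips → 66.76 / 2 = 33.4 kips.
Bearing: edge l_c = 0.8438, r_n = 32.91 kips; interior l_c = 1.438, r_n = 39 kips; R_n = 32.91 + 4·39 = 188.9 kips → 94.5 kips.
Block shear: A_gv = 4.562, A_nv = 3.156, A_nt = 0.2812 in²; R_n = min(0.6F_uA_nv, 0.6F_yA_gv) + U_bs·F_u·A_nt = 141.4 kips → 70.7 kips.
Bolt shear governs: 33.4 kips.

33.4 kips (bolt shear governs)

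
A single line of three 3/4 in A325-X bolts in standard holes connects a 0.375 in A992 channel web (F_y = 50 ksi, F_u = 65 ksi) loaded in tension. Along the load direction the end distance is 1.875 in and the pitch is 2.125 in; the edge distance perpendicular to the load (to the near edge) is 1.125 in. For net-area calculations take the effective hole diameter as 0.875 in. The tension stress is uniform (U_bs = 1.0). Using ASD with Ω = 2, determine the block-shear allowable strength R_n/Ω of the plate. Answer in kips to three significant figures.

37.2 kips

Shear plane L_v = 1.875 + 2·2.125 = 6.125 in; A_gv = 6.125 × 0.375 = 2.297 in².
A_nv = (6.125 − 2.5·0.875) × 0.375 = 1.477 in².
A_nt = (1.125 − 0.5·0.875) × 0.375 = 0.2578 in².
0.6 F_u A_nv = 57.59 kips; 0.6 F_y A_gv = 68.91 kips → shear rupture governs the shear term.
R_n = 57.59 + 1.0 × 65 × 0.2578 = 74.34 kips.
Allowable strength R_n/Ω = 74.34 / 2 = 37.2 kips.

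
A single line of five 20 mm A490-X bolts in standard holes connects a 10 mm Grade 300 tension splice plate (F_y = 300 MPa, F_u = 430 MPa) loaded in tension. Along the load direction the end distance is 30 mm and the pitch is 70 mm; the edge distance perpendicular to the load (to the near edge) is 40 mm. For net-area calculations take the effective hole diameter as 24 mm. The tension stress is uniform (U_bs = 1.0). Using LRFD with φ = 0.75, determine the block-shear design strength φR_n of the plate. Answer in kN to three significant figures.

Shear plane L_v = 30 + 4·70 = 310 mm; A_gv = 310 × 10 = 3100 mm².
A_nv = (310 − 4.5·24) × 10 = 2020 mm².
A_nt = (40 − 0.5·24) × 10 = 280 mm².
0.6 F_u A_nv = 521.2 kN; 0.6 F_y A_gv = 558 kN → shear rupture governs the shear term.
R_n = 521.2 + 1.0 × 430 × 280 / 1000 = 641.6 kN.
Design strength φR_n = 0.75 × 641.6 = 481 kN.

481 kN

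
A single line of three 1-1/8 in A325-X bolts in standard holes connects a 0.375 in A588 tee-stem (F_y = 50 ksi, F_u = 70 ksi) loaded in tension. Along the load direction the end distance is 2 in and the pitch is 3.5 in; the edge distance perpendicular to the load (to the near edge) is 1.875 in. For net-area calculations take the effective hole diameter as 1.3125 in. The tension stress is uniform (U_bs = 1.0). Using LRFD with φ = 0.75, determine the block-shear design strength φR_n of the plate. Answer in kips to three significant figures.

Shear plane L_v = 2 + 2·3.5 = 9 in; A_gv = 9 × 0.375 = 3.375 in².
A_nv = (9 − 2.5·1.3125) × 0.375 = 2.145 in².
A_nt = (1.875 − 0.5·1.3125) × 0.375 = 0.457 in².
0.6 F_u A_nv = 90.07 kips; 0.6 F_y A_gv = 101.2 kips → shear rupture governs the shear term.
R_n = 90.07 + 1.0 × 70 × 0.457 = 122.1 kips.
Design strength φR_n = 0.75 × 122.1 = 91.5 kips.

91.5 kips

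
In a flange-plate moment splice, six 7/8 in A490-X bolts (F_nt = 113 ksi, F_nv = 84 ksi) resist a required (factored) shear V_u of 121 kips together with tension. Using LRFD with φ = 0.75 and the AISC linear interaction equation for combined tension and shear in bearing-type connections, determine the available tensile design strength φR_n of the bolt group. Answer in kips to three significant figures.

235 kips

A_b = π·0.875²/4 = 0.6013 in²; f_rv = 121 / (6 × 0.6013) = 33.54 ksi.
F'_nt = 1.3 F_nt − (F_nt / φF_nv) f_rv = 1.3·113 − (113/(0.75·84))·33.54 = 86.75 ksi, capped at F_nt → F'_nt = 86.75 ksi.
R_n = F'_nt · A_b · n = 86.75 × 0.6013 × 6 = 313 kips.
Design strength φR_n = 0.75 × 313 = 235 kips.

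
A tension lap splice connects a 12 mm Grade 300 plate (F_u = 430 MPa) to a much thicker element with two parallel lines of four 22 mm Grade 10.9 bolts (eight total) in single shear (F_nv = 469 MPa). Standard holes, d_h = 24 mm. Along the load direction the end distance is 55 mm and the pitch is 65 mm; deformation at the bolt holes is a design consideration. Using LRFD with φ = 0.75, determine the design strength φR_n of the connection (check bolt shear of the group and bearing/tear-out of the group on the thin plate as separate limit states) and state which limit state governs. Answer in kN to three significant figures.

Bolt shear: A_b = π·22²/4 = 380.1 mm²; R_n = 469 × 380.1 × 8 × 1 / 1000 = 1426 kN → 0.75 × 1426 = 1070 kN.
Bearing (1.2 l_c t F_u ≤ 2.4 d t F_u): upper limit = 2.4·22·12·430 / 1000 = 272.4 kN.
  Edge l_c = 55 − 24/2 = 43 → r_n = 266.3 kN; interior l_c = 65 − 24 = 41 → r_n = 253.9 kN.
  R_n,bearing = 2·266.3 + 6·253.9 = 2056 kN → 0.75 × 2056 = 1540 kN.
Bolt shear governs: 1070 kN.

1070 kN (bolt shear governs)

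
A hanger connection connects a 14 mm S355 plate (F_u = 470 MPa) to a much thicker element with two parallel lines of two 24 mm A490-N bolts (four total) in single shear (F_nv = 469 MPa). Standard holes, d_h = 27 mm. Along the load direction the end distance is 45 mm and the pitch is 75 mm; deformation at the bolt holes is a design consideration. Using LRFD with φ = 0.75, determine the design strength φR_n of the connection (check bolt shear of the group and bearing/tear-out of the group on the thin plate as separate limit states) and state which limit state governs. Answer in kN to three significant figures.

637 kN (bolt shear governs)

Bolt shear: A_b = π·24²/4 = 452.4 mm²; R_n = 469 × 452.4 × 4 × 1 / 1000 = 848.7 kN → 0.75 × 848.7 = 637 kN.
Bearing (1.2 l_c t F_u ≤ 2.4 d t F_u): upper limit = 2.4·24·14·470 / 1000 = 379 kN.
  Edge l_c = 45 − 27/2 = 31.5 → r_n = 248.7 kN; interior l_c = 75 − 27 = 48 → r_n = 379 kN.
  R_n,bearing = 2·248.7 + 2·379 = 1255 kN → 0.75 × 1255 = 942 kN.
Bolt shear governs: 637 kN.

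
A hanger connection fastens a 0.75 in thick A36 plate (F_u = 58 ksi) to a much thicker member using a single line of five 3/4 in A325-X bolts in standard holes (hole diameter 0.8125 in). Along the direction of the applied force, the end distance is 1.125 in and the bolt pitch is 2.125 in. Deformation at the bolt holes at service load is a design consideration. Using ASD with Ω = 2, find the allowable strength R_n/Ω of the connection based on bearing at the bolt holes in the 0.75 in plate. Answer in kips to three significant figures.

Per bolt r_n = 1.2 l_c t F_u ≤ 2.4 d t F_u; upper limit = 2.4 × 0.75 × 0.75 × 58 = 78.3 kips.
Edge bolt: l_c = 1.125 − 0.8125/2 = 0.7188 in → 1.2 × 0.7188 × 0.75 × 58 = 37.52 → r_n = 37.52 kips.
Interior bolts: l_c = 2.125 − 0.8125 = 1.312 in → 1.2 × 1.312 × 0.75 × 58 = 68.51 → r_n = 68.51 kips.
R_n = 1 × 37.52 + 4 × 68.51 = 311.6 kips.
Allowable strength R_n/Ω = 311.6 / 2 = 156 kips.

156 kips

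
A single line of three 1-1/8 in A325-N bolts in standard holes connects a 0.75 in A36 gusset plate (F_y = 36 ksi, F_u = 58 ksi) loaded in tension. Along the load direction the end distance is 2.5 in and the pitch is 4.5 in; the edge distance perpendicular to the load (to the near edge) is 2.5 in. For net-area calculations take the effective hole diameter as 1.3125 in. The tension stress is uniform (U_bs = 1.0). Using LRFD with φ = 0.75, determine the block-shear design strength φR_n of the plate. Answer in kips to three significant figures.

Shear plane L_v = 2.5 + 2·4.5 = 11.5 in; A_gv = 11.5 × 0.75 = 8.625 in².
A_nv = (11.5 − 2.5·1.3125) × 0.75 = 6.164 in².
A_nt = (2.5 − 0.5·1.3125) × 0.75 = 1.383 in².
0.6 F_u A_nv = 214.5 kips; 0.6 F_y A_gv = 186.3 kips → shear yielding governs the shear term.
R_n = 186.3 + 1.0 × 58 × 1.383 = 266.5 kips.
Design strength φR_n = 0.75 × 266.5 = 200 kips.

200 kips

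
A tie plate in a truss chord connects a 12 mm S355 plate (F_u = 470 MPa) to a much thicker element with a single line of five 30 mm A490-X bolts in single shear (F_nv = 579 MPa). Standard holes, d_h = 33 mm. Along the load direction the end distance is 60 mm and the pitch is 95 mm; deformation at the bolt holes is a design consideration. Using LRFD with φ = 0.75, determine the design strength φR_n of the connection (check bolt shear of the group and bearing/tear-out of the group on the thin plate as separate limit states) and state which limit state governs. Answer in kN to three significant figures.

Bolt shear: A_b = π·30²/4 = 706.9 mm²; R_n = 579 × 706.9 × 5 × 1 / 1000 = 2046 kN → 0.75 × 2046 = 1530 kN.
Bearing (1.2 l_c t F_u ≤ 2.4 d t F_u): upper limit = 2.4·30·12·470 / 1000 = 406.1 kN.
  Edge l_c = 60 − 33/2 = 43.5 → r_n = 294.4 kN; interior l_c = 95 − 33 = 62 → r_n = 406.1 kN.
  R_n,bearing = 1·294.4 + 4·406.1 = 1919 kN → 0.75 × 1919 = 1440 kN.
Bearing governs: 1440 kN.

1440 kN (bearing governs)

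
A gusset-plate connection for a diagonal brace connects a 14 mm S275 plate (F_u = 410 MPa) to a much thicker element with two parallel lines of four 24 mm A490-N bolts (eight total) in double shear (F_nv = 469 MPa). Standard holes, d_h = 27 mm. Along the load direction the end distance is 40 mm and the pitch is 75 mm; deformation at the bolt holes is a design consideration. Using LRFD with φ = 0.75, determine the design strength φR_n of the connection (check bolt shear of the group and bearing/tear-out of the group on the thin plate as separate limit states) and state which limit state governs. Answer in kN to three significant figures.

Bolt shear: A_b = π·24²/4 = 452.4 mm²; R_n = 469 × 452.4 × 8 × 2 / 1000 = 3395 kN → 0.75 × 3395 = 2550 kN.
Bearing (1.2 l_c t F_u ≤ 2.4 d t F_u): upper limit = 2.4·24·14·410 / 1000 = 330.6 kN.
  Edge l_c = 40 − 27/2 = 26.5 → r_n = 182.5 kN; interior l_c = 75 − 27 = 48 → r_n = 330.6 kN.
  R_n,bearing = 2·182.5 + 6·330.6 = 2349 kN → 0.75 × 2349 = 1760 kN.
Bearing governs: 1760 kN.

1760 kN (bearing governs)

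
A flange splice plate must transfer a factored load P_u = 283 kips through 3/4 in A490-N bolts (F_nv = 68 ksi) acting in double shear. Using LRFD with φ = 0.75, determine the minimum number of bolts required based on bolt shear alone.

7 bolts

A_b = π·0.75²/4 = 0.4418 in².
Per-bolt design strength φR_n = 0.75 × 68 × 0.4418 × 2 = 45.06 kips.
n ≥ 283 / 45.06 = 6.28 → use 7 bolts.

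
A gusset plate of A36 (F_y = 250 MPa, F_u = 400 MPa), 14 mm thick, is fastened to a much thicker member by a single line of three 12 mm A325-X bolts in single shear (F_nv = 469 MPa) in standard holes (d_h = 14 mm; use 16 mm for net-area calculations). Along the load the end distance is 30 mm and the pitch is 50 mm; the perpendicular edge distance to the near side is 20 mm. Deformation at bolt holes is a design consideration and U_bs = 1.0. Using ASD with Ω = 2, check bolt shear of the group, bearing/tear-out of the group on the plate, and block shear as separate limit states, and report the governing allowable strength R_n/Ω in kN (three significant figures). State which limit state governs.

79.6 kN (bolt shear governs)

Bolt shear: A_b = π·12²/4 = 113.1 mm²; R_n = 469 × 113.1 × 3 × 1 / 1000 = 159.1 kN → 159.1 / 2 = 79.6 kN.
Bearing: edge l_c = 23, r_n = 154.6 kN; interior l_c = 36, r_n = 161.3 kN; R_n = 154.6 + 2·161.3 = 477.1 kN → 239 kN.
Block shear: A_gv = 1820, A_nv = 1260, A_nt = 168 mm²; R_n = min(0.6F_uA_nv, 0.6F_yA_gv) + U_bs·F_u·A_nt = 340.2 kN → 170 kN.
Bolt shear governs: 79.6 kN.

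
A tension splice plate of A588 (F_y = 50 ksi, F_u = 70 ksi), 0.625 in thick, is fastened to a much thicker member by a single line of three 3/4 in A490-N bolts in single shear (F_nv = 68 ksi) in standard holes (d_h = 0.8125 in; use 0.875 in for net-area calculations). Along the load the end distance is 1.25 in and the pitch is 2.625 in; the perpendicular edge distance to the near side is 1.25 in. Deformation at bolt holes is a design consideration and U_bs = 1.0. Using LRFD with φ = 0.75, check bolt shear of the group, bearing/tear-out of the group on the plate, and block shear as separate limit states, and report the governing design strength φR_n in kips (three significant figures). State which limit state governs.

67.6 kips (bolt shear governs)

Bolt shear: A_b = π·0.75²/4 = 0.4418 in²; R_n = 68 × 0.4418 × 3 × 1 = 90.12 kips → 0.75 × 90.12 = 67.6 kips.
Bearing: edge l_c = 0.8438, r_n = 44.3 kips; interior l_c = 1.812, r_n = 78.75 kips; R_n = 44.3 + 2·78.75 = 201.8 kips → 151 kips.
Block shear: A_gv = 4.062, A_nv = 2.695, A_nt = 0.5078 in²; R_n = min(0.6F_uA_nv, 0.6F_yA_gv) + U_bs·F_u·A_nt = 148.8 kips → 112 kips.
Bolt shear governs: 67.6 kips.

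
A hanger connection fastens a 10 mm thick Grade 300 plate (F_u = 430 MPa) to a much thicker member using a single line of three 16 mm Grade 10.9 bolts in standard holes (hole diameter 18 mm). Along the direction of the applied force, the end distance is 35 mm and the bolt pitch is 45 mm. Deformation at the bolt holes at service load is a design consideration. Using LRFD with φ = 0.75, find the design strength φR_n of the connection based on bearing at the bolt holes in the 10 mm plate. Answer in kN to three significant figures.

310 kN

Per bolt r_n = 1.2 l_c t F_u ≤ 2.4 d t F_u; upper limit = 2.4 × 16 × 10 × 430 / 1000 = 165.1 kN.
Edge bolt: l_c = 35 − 18/2 = 26 mm → 1.2 × 26 × 10 × 430 / 1000 = 134.2 → r_n = 134.2 kN.
Interior bolts: l_c = 45 − 18 = 27 mm → 1.2 × 27 × 10 × 430 / 1000 = 139.3 → r_n = 139.3 kN.
R_n = 1 × 134.2 + 2 × 139.3 = 412.8 kN.
Design strength φR_n = 0.75 × 412.8 = 310 kN.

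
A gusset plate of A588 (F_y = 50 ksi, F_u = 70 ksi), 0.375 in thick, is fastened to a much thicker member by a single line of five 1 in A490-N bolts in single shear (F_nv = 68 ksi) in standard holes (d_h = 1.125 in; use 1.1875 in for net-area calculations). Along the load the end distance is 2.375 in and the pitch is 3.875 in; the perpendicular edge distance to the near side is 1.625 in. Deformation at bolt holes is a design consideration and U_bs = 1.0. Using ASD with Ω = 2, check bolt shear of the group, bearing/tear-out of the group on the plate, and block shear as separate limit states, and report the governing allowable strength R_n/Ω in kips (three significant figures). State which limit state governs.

112 kips (block shear governs)

Bolt shear: A_b = π·1²/4 = 0.7854 in²; R_n = 68 × 0.7854 × 5 × 1 = 267 kips → 267 / 2 = 134 kips.
Bearing: edge l_c = 1.812, r_n = 57.09 kips; interior l_c = 2.75, r_n = 63 kips; R_n = 57.09 + 4·63 = 309.1 kips → 155 kips.
Block shear: A_gv = 6.703, A_nv = 4.699, A_nt = 0.3867 in²; R_n = min(0.6F_uA_nv, 0.6F_yA_gv) + U_bs·F_u·A_nt = 224.4 kips → 112 kips.
Block shear governs: 112 kips.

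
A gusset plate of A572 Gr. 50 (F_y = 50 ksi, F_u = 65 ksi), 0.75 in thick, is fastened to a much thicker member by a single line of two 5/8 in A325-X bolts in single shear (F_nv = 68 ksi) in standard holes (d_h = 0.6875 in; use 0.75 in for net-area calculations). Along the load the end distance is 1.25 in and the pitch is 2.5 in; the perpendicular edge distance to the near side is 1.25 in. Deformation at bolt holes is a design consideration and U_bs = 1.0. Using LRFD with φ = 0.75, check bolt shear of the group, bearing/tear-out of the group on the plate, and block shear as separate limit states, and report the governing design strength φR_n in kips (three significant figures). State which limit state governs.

Bolt shear: A_b = π·0.625²/4 = 0.3068 in²; R_n = 68 × 0.3068 × 2 × 1 = 41.72 kips → 0.75 × 41.72 = 31.3 kips.
Bearing: edge l_c = 0.9062, r_n = 53.02 kips; interior l_c = 1.812, r_n = 73.12 kips; R_n = 53.02 + 1·73.12 = 126.1 kips → 94.6 kips.
Block shear: A_gv = 2.812, A_nv = 1.969, A_nt = 0.6562 in²; R_n = min(0.6F_uA_nv, 0.6F_yA_gv) + U_bs·F_u·A_nt = 119.4 kips → 89.6 kips.
Bolt shear governs: 31.3 kips.

31.3 kips (bolt shear governs)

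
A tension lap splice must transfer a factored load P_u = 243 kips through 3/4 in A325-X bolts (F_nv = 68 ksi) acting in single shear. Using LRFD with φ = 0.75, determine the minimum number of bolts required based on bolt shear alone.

A_b = π·0.75²/4 = 0.4418 in².
Per-bolt design strength φR_n = 0.75 × 68 × 0.4418 × 1 = 22.53 kips.
n ≥ 243 / 22.53 = 10.79 → use 11 bolts.

11 bolts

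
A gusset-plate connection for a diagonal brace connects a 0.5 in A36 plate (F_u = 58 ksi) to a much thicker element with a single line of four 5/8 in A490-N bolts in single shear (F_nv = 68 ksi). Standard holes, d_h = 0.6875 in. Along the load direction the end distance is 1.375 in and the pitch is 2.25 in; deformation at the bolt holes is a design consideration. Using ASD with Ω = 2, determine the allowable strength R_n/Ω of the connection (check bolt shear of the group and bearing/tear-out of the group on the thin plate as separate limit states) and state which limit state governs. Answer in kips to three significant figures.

Bolt shear: A_b = π·0.625²/4 = 0.3068 in²; R_n = 68 × 0.3068 × 4 × 1 = 83.45 kips → 83.45 / 2 = 41.7 kips.
Bearing (1.2 l_c t F_u ≤ 2.4 d t F_u): upper limit = 2.4·0.625·0.5·58 = 43.5 kips.
  Edge l_c = 1.375 − 0.6875/2 = 1.031 → r_n = 35.89 kips; interior l_c = 2.25 − 0.6875 = 1.562 → r_n = 43.5 kips.
  R_n,bearing = 1·35.89 + 3·43.5 = 166.4 kips → 166.4 / 2 = 83.2 kips.
Bolt shear governs: 41.7 kips.

41.7 kips (bolt shear governs)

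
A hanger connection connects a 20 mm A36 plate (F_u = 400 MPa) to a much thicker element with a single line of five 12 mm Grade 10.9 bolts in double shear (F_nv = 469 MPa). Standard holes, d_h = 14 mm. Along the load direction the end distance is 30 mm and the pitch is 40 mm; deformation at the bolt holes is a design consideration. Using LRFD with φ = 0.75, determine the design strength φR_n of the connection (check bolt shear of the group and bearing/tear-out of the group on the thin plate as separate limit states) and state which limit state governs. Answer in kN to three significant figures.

398 kN (bolt shear governs)

Bolt shear: A_b = π·12²/4 = 113.1 mm²; R_n = 469 × 113.1 × 5 × 2 / 1000 = 530.4 kN → 0.75 × 530.4 = 398 kN.
Bearing (1.2 l_c t F_u ≤ 2.4 d t F_u): upper limit = 2.4·12·20·400 / 1000 = 230.4 kN.
  Edge l_c = 30 − 14/2 = 23 → r_n = 220.8 kN; interior l_c = 40 − 14 = 26 → r_n = 230.4 kN.
  R_n,bearing = 1·220.8 + 4·230.4 = 1142 kN → 0.75 × 1142 = 857 kN.
Bolt shear governs: 398 kN.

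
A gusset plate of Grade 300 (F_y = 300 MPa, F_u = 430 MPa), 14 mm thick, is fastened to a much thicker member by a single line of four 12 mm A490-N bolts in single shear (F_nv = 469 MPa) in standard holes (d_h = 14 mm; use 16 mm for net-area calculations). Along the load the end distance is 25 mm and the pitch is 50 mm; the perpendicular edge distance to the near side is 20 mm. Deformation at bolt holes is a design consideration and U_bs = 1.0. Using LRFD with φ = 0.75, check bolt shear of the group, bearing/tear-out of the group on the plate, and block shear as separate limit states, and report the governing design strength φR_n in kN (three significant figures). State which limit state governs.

Bolt shear: A_b = π·12²/4 = 113.1 mm²; R_n = 469 × 113.1 × 4 × 1 / 1000 = 212.2 kN → 0.75 × 212.2 = 159 kN.
Bearing: edge l_c = 18, r_n = 130 kN; interior l_c = 36, r_n = 173.4 kN; R_n = 130 + 3·173.4 = 650.2 kN → 488 kN.
Block shear: A_gv = 2450, A_nv = 1666, A_nt = 168 mm²; R_n = min(0.6F_uA_nv, 0.6F_yA_gv) + U_bs·F_u·A_nt = 502.1 kN → 377 kN.
Bolt shear governs: 159 kN.

159 kN (bolt shear governs)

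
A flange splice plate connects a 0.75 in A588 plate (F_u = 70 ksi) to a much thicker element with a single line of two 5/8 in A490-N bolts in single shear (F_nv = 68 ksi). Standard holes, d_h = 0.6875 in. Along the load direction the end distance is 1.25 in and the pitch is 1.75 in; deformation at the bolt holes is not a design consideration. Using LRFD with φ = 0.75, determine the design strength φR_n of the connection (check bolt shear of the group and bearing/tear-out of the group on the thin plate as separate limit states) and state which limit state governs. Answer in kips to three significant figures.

31.3 kips (bolt shear governs)

Bolt shear: A_b = π·0.625²/4 = 0.3068 in²; R_n = 68 × 0.3068 × 2 × 1 = 41.72 kips → 0.75 × 41.72 = 31.3 kips.
Bearing (1.5 l_c t F_u ≤ 3.0 d t F_u): upper limit = 3.0·0.625·0.75·70 = 98.44 kips.
  Edge l_c = 1.25 − 0.6875/2 = 0.9062 → r_n = 71.37 kips; interior l_c = 1.75 − 0.6875 = 1.062 → r_n = 83.67 kips.
  R_n,bearing = 1·71.37 + 1·83.67 = 155 kips → 0.75 × 155 = 116 kips.
Bolt shear governs: 31.3 kips.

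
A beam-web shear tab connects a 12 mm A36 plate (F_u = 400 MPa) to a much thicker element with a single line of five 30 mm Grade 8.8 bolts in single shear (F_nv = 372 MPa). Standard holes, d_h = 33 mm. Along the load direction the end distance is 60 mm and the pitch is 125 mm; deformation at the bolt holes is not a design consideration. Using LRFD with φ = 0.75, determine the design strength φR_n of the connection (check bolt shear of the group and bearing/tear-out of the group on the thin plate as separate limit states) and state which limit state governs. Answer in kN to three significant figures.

986 kN (bolt shear governs)

Bolt shear: A_b = π·30²/4 = 706.9 mm²; R_n = 372 × 706.9 × 5 × 1 / 1000 = 1315 kN → 0.75 × 1315 = 986 kN.
Bearing (1.5 l_c t F_u ≤ 3.0 d t F_u): upper limit = 3.0·30·12·400 / 1000 = 432 kN.
  Edge l_c = 60 − 33/2 = 43.5 → r_n = 313.2 kN; interior l_c = 125 − 33 = 92 → r_n = 432 kN.
  R_n,bearing = 1·313.2 + 4·432 = 2041 kN → 0.75 × 2041 = 1530 kN.
Bolt shear governs: 986 kN.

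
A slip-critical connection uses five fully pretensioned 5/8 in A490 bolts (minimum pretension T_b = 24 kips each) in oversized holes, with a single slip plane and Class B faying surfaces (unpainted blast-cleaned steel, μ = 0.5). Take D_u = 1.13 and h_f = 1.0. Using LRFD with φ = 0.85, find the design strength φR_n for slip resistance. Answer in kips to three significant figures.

R_n = μ · D_u · h_f · T_b · n_s · n_b = 0.5 × 1.13 × 1.0 × 24 × 1 × 5 = 67.8 kips.
Design strength φR_n = 0.85 × 67.8 = 57.6 kips.

57.6 kips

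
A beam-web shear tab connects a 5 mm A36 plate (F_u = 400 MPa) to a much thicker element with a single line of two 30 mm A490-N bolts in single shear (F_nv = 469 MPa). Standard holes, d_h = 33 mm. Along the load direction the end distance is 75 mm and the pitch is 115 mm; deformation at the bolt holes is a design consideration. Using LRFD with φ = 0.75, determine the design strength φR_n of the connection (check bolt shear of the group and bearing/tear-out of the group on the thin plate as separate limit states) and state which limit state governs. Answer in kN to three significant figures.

Bolt shear: A_b = π·30²/4 = 706.9 mm²; R_n = 469 × 706.9 × 2 × 1 / 1000 = 663 kN → 0.75 × 663 = 497 kN.
Bearing (1.2 l_c t F_u ≤ 2.4 d t F_u): upper limit = 2.4·30·5·400 / 1000 = 144 kN.
  Edge l_c = 75 − 33/2 = 58.5 → r_n = 140.4 kN; interior l_c = 115 − 33 = 82 → r_n = 144 kN.
  R_n,bearing = 1·140.4 + 1·144 = 284.4 kN → 0.75 × 284.4 = 213 kN.
Bearing governs: 213 kN.

213 kN (bearing governs)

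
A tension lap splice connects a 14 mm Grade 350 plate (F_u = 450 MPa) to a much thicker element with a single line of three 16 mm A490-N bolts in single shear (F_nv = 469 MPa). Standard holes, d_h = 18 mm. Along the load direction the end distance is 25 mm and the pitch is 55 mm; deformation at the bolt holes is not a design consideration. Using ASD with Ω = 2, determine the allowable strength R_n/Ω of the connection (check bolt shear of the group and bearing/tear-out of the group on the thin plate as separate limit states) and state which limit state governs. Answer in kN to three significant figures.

141 kN (bolt shear governs)

Bolt shear: A_b = π·16²/4 = 201.1 mm²; R_n = 469 × 201.1 × 3 × 1 / 1000 = 282.9 kN → 282.9 / 2 = 141 kN.
Bearing (1.5 l_c t F_u ≤ 3.0 d t F_u): upper limit = 3.0·16·14·450 / 1000 = 302.4 kN.
  Edge l_c = 25 − 18/2 = 16 → r_n = 151.2 kN; interior l_c = 55 − 18 = 37 → r_n = 302.4 kN.
  R_n,bearing = 1·151.2 + 2·302.4 = 756 kN → 756 / 2 = 378 kN.
Bolt shear governs: 141 kN.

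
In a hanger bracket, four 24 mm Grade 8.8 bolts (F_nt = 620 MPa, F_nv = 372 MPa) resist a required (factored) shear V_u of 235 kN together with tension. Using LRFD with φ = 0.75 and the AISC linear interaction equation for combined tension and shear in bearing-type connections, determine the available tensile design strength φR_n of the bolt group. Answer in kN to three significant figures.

A_b = π·24²/4 = 452.4 mm²; f_rv = 235 × 1000 / (4 × 452.4) = 129.9 MPa.
F'_nt = 1.3 F_nt − (F_nt / φF_nv) f_rv = 1.3·620 − (620/(0.75·372))·129.9 = 517.4 MPa, capped at F_nt → F'_nt = 517.4 MPa.
R_n = F'_nt · A_b · n = 517.4 × 452.4 × 4 / 1000 = 936.3 kN.
Design strength φR_n = 0.75 × 936.3 = 702 kN.

702 kN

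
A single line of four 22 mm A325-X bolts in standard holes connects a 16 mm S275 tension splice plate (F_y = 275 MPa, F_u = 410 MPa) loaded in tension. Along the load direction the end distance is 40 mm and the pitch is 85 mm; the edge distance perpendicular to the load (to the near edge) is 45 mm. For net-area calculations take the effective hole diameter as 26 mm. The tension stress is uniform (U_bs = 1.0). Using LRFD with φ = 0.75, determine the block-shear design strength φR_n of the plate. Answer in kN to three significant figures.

Shear plane L_v = 40 + 3·85 = 295 mm; A_gv = 295 × 16 = 4720 mm².
A_nv = (295 − 3.5·26) × 16 = 3264 mm².
A_nt = (45 − 0.5·26) × 16 = 512 mm².
0.6 F_u A_nv = 802.9 kN; 0.6 F_y A_gv = 778.8 kN → shear yielding governs the shear term.
R_n = 778.8 + 1.0 × 410 × 512 / 1000 = 988.7 kN.
Design strength φR_n = 0.75 × 988.7 = 742 kN.

742 kN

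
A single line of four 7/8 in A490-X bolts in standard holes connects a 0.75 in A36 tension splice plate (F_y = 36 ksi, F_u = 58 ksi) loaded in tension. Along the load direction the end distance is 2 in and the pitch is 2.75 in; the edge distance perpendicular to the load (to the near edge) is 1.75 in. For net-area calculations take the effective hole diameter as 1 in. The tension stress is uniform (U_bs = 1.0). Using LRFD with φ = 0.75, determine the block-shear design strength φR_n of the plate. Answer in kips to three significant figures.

165 kips

Shear plane L_v = 2 + 3·2.75 = 10.25 in; A_gv = 10.25 × 0.75 = 7.688 in².
A_nv = (10.25 − 3.5·1) × 0.75 = 5.062 in².
A_nt = (1.75 − 0.5·1) × 0.75 = 0.9375 in².
0.6 F_u A_nv = 176.2 kips; 0.6 F_y A_gv = 166 kips → shear yielding governs the shear term.
R_n = 166 + 1.0 × 58 × 0.9375 = 220.4 kips.
Design strength φR_n = 0.75 × 220.4 = 165 kips.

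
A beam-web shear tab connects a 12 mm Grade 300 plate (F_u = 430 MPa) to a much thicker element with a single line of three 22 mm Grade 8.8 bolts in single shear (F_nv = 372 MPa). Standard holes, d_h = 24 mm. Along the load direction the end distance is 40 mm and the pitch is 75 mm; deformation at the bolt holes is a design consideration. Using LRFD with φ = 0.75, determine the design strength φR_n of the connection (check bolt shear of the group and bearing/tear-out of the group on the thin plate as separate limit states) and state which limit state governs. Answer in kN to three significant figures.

Bolt shear: A_b = π·22²/4 = 380.1 mm²; R_n = 372 × 380.1 × 3 × 1 / 1000 = 424.2 kN → 0.75 × 424.2 = 318 kN.
Bearing (1.2 l_c t F_u ≤ 2.4 d t F_u): upper limit = 2.4·22·12·430 / 1000 = 272.4 kN.
  Edge l_c = 40 − 24/2 = 28 → r_n = 173.4 kN; interior l_c = 75 − 24 = 51 → r_n = 272.4 kN.
  R_n,bearing = 1·173.4 + 2·272.4 = 718.3 kN → 0.75 × 718.3 = 539 kN.
Bolt shear governs: 318 kN.

318 kN (bolt shear governs)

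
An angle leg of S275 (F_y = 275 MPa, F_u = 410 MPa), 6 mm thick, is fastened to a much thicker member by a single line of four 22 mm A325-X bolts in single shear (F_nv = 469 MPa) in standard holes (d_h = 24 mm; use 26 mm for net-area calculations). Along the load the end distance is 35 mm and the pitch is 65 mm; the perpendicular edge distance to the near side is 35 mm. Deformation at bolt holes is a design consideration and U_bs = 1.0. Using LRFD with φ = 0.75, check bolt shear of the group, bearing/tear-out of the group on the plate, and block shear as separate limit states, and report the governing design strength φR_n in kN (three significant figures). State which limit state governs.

Bolt shear: A_b = π·22²/4 = 380.1 mm²; R_n = 469 × 380.1 × 4 × 1 / 1000 = 713.1 kN → 0.75 × 713.1 = 535 kN.
Bearing: edge l_c = 23, r_n = 67.9 kN; interior l_c = 41, r_n = 121 kN; R_n = 67.9 + 3·121 = 431 kN → 323 kN.
Block shear: A_gv = 1380, A_nv = 834, A_nt = 132 mm²; R_n = min(0.6F_uA_nv, 0.6F_yA_gv) + U_bs·F_u·A_nt = 259.3 kN → 194 kN.
Block shear governs: 194 kN.

194 kN (block shear governs)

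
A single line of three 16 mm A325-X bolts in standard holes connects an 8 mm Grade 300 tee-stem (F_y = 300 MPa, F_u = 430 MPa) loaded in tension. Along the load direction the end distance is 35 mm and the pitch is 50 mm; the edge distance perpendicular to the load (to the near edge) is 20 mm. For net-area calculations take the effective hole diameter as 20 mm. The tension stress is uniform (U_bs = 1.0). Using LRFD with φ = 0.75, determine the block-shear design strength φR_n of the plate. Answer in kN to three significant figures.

157 kN

Shear plane L_v = 35 + 2·50 = 135 mm; A_gv = 135 × 8 = 1080 mm².
A_nv = (135 − 2.5·20) × 8 = 680 mm².
A_nt = (20 − 0.5·20) × 8 = 80 mm².
0.6 F_u A_nv = 175.4 kN; 0.6 F_y A_gv = 194.4 kN → shear rupture governs the shear term.
R_n = 175.4 + 1.0 × 430 × 80 / 1000 = 209.8 kN.
Design strength φR_n = 0.75 × 209.8 = 157 kN.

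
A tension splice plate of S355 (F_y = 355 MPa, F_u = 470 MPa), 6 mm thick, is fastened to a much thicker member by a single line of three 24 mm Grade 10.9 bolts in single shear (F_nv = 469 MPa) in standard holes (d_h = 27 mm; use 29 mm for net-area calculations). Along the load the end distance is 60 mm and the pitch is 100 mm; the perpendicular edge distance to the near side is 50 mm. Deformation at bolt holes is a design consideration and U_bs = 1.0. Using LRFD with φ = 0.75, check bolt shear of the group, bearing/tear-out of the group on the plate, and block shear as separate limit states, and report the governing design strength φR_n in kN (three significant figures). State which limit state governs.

313 kN (block shear governs)

Bolt shear: A_b = π·24²/4 = 452.4 mm²; R_n = 469 × 452.4 × 3 × 1 / 1000 = 636.5 kN → 0.75 × 636.5 = 477 kN.
Bearing: edge l_c = 46.5, r_n = 157.4 kN; interior l_c = 73, r_n = 162.4 kN; R_n = 157.4 + 2·162.4 = 482.2 kN → 362 kN.
Block shear: A_gv = 1560, A_nv = 1125, A_nt = 213 mm²; R_n = min(0.6F_uA_nv, 0.6F_yA_gv) + U_bs·F_u·A_nt = 417.4 kN → 313 kN.
Block shear governs: 313 kN.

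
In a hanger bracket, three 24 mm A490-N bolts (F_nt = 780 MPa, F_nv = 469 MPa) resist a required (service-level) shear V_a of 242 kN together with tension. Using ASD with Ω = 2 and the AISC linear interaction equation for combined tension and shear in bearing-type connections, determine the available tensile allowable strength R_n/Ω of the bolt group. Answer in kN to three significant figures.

286 kN

A_b = π·24²/4 = 452.4 mm²; f_rv = 242 × 1000 / (3 × 452.4) = 178.3 MPa.
F'_nt = 1.3 F_nt − (Ω F_nt / F_nv) f_rv = 1.3·780 − (2·780/469)·178.3 = 420.9 MPa, capped at F_nt → F'_nt = 420.9 MPa.
R_n = F'_nt · A_b · n = 420.9 × 452.4 × 3 / 1000 = 571.2 kN.
Allowable strength R_n/Ω = 571.2 / 2 = 286 kN.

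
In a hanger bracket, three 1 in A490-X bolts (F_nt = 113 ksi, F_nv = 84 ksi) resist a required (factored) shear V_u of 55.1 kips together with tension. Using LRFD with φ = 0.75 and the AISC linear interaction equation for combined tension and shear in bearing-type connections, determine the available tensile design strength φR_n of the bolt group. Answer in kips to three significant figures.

A_b = π·1²/4 = 0.7854 in²; f_rv = 55.1 / (3 × 0.7854) = 23.39 ksi.
F'_nt = 1.3 F_nt − (F_nt / φF_nv) f_rv = 1.3·113 − (113/(0.75·84))·23.39 = 105 ksi, capped at F_nt → F'_nt = 105 ksi.
R_n = F'_nt · A_b · n = 105 × 0.7854 × 3 = 247.3 kips.
Design strength φR_n = 0.75 × 247.3 = 185 kips.

185 kips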